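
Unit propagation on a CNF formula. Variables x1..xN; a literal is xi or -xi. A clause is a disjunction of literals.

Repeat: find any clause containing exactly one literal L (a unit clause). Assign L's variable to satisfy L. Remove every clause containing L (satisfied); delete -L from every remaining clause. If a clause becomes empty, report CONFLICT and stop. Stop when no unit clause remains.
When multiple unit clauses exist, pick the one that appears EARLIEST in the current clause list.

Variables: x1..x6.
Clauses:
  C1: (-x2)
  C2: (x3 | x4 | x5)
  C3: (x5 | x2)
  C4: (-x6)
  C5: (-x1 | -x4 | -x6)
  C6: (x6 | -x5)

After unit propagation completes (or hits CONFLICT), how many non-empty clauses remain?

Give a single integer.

unit clause [-2] forces x2=F; simplify:
  drop 2 from [5, 2] -> [5]
  satisfied 1 clause(s); 5 remain; assigned so far: [2]
unit clause [5] forces x5=T; simplify:
  drop -5 from [6, -5] -> [6]
  satisfied 2 clause(s); 3 remain; assigned so far: [2, 5]
unit clause [-6] forces x6=F; simplify:
  drop 6 from [6] -> [] (empty!)
  satisfied 2 clause(s); 1 remain; assigned so far: [2, 5, 6]
CONFLICT (empty clause)

Answer: 0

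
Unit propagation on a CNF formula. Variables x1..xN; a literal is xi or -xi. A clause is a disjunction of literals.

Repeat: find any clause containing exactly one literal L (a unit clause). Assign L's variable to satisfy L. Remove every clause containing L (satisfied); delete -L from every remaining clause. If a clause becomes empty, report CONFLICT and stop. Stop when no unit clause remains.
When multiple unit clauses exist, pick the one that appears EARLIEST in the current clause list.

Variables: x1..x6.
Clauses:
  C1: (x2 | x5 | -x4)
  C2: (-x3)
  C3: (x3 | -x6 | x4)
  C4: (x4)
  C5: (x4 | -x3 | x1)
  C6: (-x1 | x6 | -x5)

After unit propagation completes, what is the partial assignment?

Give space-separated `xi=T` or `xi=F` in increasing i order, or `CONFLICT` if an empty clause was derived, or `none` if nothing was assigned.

unit clause [-3] forces x3=F; simplify:
  drop 3 from [3, -6, 4] -> [-6, 4]
  satisfied 2 clause(s); 4 remain; assigned so far: [3]
unit clause [4] forces x4=T; simplify:
  drop -4 from [2, 5, -4] -> [2, 5]
  satisfied 2 clause(s); 2 remain; assigned so far: [3, 4]

Answer: x3=F x4=T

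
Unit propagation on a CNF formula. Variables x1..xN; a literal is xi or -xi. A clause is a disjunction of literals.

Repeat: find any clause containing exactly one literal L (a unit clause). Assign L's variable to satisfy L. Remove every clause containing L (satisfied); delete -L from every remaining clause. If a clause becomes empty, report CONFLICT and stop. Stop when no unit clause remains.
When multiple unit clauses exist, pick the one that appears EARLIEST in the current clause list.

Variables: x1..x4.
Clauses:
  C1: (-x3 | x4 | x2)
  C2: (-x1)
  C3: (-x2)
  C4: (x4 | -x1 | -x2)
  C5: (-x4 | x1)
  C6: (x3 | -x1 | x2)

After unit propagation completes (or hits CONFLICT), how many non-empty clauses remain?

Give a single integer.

Answer: 0

Derivation:
unit clause [-1] forces x1=F; simplify:
  drop 1 from [-4, 1] -> [-4]
  satisfied 3 clause(s); 3 remain; assigned so far: [1]
unit clause [-2] forces x2=F; simplify:
  drop 2 from [-3, 4, 2] -> [-3, 4]
  satisfied 1 clause(s); 2 remain; assigned so far: [1, 2]
unit clause [-4] forces x4=F; simplify:
  drop 4 from [-3, 4] -> [-3]
  satisfied 1 clause(s); 1 remain; assigned so far: [1, 2, 4]
unit clause [-3] forces x3=F; simplify:
  satisfied 1 clause(s); 0 remain; assigned so far: [1, 2, 3, 4]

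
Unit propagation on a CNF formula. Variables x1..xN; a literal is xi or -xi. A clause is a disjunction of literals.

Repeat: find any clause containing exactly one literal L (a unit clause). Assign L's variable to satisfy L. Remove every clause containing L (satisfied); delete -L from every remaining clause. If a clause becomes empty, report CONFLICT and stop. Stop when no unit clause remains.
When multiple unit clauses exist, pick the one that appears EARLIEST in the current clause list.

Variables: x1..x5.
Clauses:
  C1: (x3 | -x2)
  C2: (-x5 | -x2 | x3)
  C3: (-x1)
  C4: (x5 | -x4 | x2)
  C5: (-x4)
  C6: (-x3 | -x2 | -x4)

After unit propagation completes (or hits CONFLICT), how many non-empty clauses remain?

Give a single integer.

unit clause [-1] forces x1=F; simplify:
  satisfied 1 clause(s); 5 remain; assigned so far: [1]
unit clause [-4] forces x4=F; simplify:
  satisfied 3 clause(s); 2 remain; assigned so far: [1, 4]

Answer: 2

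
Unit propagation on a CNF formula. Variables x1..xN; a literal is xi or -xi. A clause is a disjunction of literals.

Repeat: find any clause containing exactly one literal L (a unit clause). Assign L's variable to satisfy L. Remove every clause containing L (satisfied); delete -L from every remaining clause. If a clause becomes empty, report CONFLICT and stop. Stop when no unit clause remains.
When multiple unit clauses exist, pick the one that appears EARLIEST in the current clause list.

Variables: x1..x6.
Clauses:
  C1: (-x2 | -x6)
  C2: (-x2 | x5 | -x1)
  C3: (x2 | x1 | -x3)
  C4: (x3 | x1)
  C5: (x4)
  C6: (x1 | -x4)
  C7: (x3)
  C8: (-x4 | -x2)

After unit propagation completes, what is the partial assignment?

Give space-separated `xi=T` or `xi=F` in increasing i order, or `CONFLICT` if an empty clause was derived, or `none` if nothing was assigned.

unit clause [4] forces x4=T; simplify:
  drop -4 from [1, -4] -> [1]
  drop -4 from [-4, -2] -> [-2]
  satisfied 1 clause(s); 7 remain; assigned so far: [4]
unit clause [1] forces x1=T; simplify:
  drop -1 from [-2, 5, -1] -> [-2, 5]
  satisfied 3 clause(s); 4 remain; assigned so far: [1, 4]
unit clause [3] forces x3=T; simplify:
  satisfied 1 clause(s); 3 remain; assigned so far: [1, 3, 4]
unit clause [-2] forces x2=F; simplify:
  satisfied 3 clause(s); 0 remain; assigned so far: [1, 2, 3, 4]

Answer: x1=T x2=F x3=T x4=T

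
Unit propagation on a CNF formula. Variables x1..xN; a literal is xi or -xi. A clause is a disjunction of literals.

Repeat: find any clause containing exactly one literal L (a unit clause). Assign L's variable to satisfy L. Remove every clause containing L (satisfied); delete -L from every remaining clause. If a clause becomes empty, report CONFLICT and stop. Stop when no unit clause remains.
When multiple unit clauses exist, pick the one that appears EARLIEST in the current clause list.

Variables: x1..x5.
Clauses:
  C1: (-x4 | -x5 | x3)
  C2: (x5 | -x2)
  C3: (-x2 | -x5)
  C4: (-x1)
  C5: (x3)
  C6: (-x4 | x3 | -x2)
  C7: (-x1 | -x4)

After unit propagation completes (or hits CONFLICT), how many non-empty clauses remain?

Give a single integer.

unit clause [-1] forces x1=F; simplify:
  satisfied 2 clause(s); 5 remain; assigned so far: [1]
unit clause [3] forces x3=T; simplify:
  satisfied 3 clause(s); 2 remain; assigned so far: [1, 3]

Answer: 2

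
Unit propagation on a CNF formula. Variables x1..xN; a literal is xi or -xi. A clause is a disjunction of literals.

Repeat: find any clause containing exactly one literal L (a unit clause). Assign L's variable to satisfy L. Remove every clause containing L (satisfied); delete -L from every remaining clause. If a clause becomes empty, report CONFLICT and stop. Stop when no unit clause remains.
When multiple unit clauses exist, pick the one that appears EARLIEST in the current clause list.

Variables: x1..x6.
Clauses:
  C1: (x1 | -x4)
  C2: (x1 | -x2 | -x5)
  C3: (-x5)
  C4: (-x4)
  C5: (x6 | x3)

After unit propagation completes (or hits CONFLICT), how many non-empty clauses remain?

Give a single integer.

Answer: 1

Derivation:
unit clause [-5] forces x5=F; simplify:
  satisfied 2 clause(s); 3 remain; assigned so far: [5]
unit clause [-4] forces x4=F; simplify:
  satisfied 2 clause(s); 1 remain; assigned so far: [4, 5]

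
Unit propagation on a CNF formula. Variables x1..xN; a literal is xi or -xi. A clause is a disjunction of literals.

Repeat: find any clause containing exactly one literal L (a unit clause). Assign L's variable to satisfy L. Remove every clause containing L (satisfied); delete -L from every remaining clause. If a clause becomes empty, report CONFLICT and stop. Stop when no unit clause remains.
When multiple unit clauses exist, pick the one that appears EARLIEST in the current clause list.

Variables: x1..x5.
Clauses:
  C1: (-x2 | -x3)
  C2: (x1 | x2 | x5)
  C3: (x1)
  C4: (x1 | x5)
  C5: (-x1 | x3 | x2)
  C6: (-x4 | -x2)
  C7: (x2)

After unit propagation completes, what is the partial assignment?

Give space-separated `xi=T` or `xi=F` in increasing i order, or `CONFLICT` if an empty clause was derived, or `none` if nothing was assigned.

Answer: x1=T x2=T x3=F x4=F

Derivation:
unit clause [1] forces x1=T; simplify:
  drop -1 from [-1, 3, 2] -> [3, 2]
  satisfied 3 clause(s); 4 remain; assigned so far: [1]
unit clause [2] forces x2=T; simplify:
  drop -2 from [-2, -3] -> [-3]
  drop -2 from [-4, -2] -> [-4]
  satisfied 2 clause(s); 2 remain; assigned so far: [1, 2]
unit clause [-3] forces x3=F; simplify:
  satisfied 1 clause(s); 1 remain; assigned so far: [1, 2, 3]
unit clause [-4] forces x4=F; simplify:
  satisfied 1 clause(s); 0 remain; assigned so far: [1, 2, 3, 4]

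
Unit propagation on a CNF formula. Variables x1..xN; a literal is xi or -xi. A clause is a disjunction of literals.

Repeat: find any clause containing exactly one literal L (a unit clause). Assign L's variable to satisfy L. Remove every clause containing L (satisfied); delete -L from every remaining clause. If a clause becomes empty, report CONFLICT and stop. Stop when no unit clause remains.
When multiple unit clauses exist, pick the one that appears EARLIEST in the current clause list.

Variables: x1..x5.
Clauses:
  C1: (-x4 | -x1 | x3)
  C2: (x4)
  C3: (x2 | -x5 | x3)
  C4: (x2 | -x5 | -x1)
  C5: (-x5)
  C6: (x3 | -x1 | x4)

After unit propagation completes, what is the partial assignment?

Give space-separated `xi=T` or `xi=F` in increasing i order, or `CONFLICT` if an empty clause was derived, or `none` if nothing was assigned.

Answer: x4=T x5=F

Derivation:
unit clause [4] forces x4=T; simplify:
  drop -4 from [-4, -1, 3] -> [-1, 3]
  satisfied 2 clause(s); 4 remain; assigned so far: [4]
unit clause [-5] forces x5=F; simplify:
  satisfied 3 clause(s); 1 remain; assigned so far: [4, 5]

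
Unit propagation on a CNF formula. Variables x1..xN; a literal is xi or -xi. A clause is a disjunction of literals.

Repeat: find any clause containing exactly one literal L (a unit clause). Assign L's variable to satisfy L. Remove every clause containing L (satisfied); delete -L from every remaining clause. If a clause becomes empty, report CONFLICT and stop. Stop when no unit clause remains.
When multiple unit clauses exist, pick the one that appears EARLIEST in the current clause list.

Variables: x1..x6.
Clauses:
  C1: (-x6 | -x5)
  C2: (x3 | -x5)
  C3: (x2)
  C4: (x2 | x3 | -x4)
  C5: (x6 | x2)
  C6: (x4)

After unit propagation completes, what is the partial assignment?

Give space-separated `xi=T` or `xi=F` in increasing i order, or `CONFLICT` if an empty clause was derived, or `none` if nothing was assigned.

Answer: x2=T x4=T

Derivation:
unit clause [2] forces x2=T; simplify:
  satisfied 3 clause(s); 3 remain; assigned so far: [2]
unit clause [4] forces x4=T; simplify:
  satisfied 1 clause(s); 2 remain; assigned so far: [2, 4]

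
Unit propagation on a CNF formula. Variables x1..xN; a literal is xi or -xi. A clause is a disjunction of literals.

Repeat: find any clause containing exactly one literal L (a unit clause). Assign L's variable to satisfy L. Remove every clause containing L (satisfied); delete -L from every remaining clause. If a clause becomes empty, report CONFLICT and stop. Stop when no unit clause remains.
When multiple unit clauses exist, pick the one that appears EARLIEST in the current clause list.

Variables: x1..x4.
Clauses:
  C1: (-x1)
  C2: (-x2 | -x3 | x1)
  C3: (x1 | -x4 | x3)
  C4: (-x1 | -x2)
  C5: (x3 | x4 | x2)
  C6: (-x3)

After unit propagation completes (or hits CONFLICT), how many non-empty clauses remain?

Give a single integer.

unit clause [-1] forces x1=F; simplify:
  drop 1 from [-2, -3, 1] -> [-2, -3]
  drop 1 from [1, -4, 3] -> [-4, 3]
  satisfied 2 clause(s); 4 remain; assigned so far: [1]
unit clause [-3] forces x3=F; simplify:
  drop 3 from [-4, 3] -> [-4]
  drop 3 from [3, 4, 2] -> [4, 2]
  satisfied 2 clause(s); 2 remain; assigned so far: [1, 3]
unit clause [-4] forces x4=F; simplify:
  drop 4 from [4, 2] -> [2]
  satisfied 1 clause(s); 1 remain; assigned so far: [1, 3, 4]
unit clause [2] forces x2=T; simplify:
  satisfied 1 clause(s); 0 remain; assigned so far: [1, 2, 3, 4]

Answer: 0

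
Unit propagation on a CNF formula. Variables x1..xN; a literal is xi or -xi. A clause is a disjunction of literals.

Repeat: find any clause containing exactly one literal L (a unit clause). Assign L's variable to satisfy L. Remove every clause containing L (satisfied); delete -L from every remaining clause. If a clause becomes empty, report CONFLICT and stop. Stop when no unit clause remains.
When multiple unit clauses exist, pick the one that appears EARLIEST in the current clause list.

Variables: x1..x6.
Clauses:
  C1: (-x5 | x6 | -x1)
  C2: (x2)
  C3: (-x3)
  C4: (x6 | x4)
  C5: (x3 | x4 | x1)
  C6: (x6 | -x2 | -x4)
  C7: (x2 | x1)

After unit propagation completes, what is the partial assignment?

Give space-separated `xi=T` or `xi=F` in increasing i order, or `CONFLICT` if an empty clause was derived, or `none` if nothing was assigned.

Answer: x2=T x3=F

Derivation:
unit clause [2] forces x2=T; simplify:
  drop -2 from [6, -2, -4] -> [6, -4]
  satisfied 2 clause(s); 5 remain; assigned so far: [2]
unit clause [-3] forces x3=F; simplify:
  drop 3 from [3, 4, 1] -> [4, 1]
  satisfied 1 clause(s); 4 remain; assigned so far: [2, 3]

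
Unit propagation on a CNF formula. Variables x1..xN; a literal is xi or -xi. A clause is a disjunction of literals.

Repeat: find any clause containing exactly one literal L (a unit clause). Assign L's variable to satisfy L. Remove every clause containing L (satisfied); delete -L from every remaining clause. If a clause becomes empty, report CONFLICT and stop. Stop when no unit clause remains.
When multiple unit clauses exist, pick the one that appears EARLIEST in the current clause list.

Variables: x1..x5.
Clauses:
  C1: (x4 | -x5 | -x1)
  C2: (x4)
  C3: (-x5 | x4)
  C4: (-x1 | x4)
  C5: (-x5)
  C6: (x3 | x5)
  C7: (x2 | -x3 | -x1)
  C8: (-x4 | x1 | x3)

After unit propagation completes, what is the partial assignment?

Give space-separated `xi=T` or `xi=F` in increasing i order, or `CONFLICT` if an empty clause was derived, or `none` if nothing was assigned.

unit clause [4] forces x4=T; simplify:
  drop -4 from [-4, 1, 3] -> [1, 3]
  satisfied 4 clause(s); 4 remain; assigned so far: [4]
unit clause [-5] forces x5=F; simplify:
  drop 5 from [3, 5] -> [3]
  satisfied 1 clause(s); 3 remain; assigned so far: [4, 5]
unit clause [3] forces x3=T; simplify:
  drop -3 from [2, -3, -1] -> [2, -1]
  satisfied 2 clause(s); 1 remain; assigned so far: [3, 4, 5]

Answer: x3=T x4=T x5=F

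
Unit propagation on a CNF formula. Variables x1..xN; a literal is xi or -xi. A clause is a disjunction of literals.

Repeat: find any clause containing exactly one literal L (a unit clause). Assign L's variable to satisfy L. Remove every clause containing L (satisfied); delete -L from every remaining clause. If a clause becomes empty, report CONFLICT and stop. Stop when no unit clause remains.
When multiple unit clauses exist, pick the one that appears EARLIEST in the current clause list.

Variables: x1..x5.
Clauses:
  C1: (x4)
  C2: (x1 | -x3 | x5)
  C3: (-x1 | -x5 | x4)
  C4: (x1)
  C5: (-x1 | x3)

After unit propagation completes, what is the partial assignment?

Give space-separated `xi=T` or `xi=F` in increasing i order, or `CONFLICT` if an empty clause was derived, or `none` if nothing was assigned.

unit clause [4] forces x4=T; simplify:
  satisfied 2 clause(s); 3 remain; assigned so far: [4]
unit clause [1] forces x1=T; simplify:
  drop -1 from [-1, 3] -> [3]
  satisfied 2 clause(s); 1 remain; assigned so far: [1, 4]
unit clause [3] forces x3=T; simplify:
  satisfied 1 clause(s); 0 remain; assigned so far: [1, 3, 4]

Answer: x1=T x3=T x4=T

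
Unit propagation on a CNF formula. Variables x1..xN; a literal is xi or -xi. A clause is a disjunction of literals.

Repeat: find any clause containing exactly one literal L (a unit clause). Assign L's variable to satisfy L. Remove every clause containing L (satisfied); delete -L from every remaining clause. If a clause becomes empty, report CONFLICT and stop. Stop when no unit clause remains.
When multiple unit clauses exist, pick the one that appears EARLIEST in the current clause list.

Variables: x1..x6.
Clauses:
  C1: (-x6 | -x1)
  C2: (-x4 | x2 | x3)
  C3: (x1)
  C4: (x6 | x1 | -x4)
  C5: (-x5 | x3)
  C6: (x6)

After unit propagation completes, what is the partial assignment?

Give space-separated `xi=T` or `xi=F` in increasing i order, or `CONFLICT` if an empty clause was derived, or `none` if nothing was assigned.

Answer: CONFLICT

Derivation:
unit clause [1] forces x1=T; simplify:
  drop -1 from [-6, -1] -> [-6]
  satisfied 2 clause(s); 4 remain; assigned so far: [1]
unit clause [-6] forces x6=F; simplify:
  drop 6 from [6] -> [] (empty!)
  satisfied 1 clause(s); 3 remain; assigned so far: [1, 6]
CONFLICT (empty clause)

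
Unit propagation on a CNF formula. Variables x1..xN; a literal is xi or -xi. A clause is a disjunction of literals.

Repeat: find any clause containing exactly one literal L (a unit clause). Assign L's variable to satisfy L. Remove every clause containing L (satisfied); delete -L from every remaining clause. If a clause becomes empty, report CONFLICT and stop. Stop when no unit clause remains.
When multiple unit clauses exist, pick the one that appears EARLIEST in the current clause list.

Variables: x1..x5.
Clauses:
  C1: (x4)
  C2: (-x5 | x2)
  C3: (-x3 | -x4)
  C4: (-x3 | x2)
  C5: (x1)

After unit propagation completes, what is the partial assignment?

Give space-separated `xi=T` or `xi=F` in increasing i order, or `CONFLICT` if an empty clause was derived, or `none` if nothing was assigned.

unit clause [4] forces x4=T; simplify:
  drop -4 from [-3, -4] -> [-3]
  satisfied 1 clause(s); 4 remain; assigned so far: [4]
unit clause [-3] forces x3=F; simplify:
  satisfied 2 clause(s); 2 remain; assigned so far: [3, 4]
unit clause [1] forces x1=T; simplify:
  satisfied 1 clause(s); 1 remain; assigned so far: [1, 3, 4]

Answer: x1=T x3=F x4=T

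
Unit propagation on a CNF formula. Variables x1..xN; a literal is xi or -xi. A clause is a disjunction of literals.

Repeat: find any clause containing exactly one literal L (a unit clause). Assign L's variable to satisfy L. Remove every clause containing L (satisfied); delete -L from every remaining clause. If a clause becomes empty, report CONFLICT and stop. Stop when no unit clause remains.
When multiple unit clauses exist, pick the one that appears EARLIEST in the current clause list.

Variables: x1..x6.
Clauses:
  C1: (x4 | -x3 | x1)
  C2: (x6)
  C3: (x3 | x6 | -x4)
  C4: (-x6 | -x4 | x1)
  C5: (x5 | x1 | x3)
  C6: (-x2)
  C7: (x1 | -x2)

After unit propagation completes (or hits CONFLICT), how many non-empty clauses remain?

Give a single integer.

unit clause [6] forces x6=T; simplify:
  drop -6 from [-6, -4, 1] -> [-4, 1]
  satisfied 2 clause(s); 5 remain; assigned so far: [6]
unit clause [-2] forces x2=F; simplify:
  satisfied 2 clause(s); 3 remain; assigned so far: [2, 6]

Answer: 3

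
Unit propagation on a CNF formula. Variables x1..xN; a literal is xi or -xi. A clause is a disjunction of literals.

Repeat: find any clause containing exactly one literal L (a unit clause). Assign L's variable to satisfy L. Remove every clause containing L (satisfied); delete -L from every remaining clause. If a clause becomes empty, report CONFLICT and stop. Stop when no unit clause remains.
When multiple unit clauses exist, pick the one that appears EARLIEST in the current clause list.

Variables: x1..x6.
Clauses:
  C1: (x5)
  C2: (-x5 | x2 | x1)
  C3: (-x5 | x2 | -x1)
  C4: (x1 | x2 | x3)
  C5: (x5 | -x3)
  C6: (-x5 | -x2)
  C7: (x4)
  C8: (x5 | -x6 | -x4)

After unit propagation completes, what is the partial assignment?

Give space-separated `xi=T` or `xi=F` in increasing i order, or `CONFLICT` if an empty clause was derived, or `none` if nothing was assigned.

Answer: CONFLICT

Derivation:
unit clause [5] forces x5=T; simplify:
  drop -5 from [-5, 2, 1] -> [2, 1]
  drop -5 from [-5, 2, -1] -> [2, -1]
  drop -5 from [-5, -2] -> [-2]
  satisfied 3 clause(s); 5 remain; assigned so far: [5]
unit clause [-2] forces x2=F; simplify:
  drop 2 from [2, 1] -> [1]
  drop 2 from [2, -1] -> [-1]
  drop 2 from [1, 2, 3] -> [1, 3]
  satisfied 1 clause(s); 4 remain; assigned so far: [2, 5]
unit clause [1] forces x1=T; simplify:
  drop -1 from [-1] -> [] (empty!)
  satisfied 2 clause(s); 2 remain; assigned so far: [1, 2, 5]
CONFLICT (empty clause)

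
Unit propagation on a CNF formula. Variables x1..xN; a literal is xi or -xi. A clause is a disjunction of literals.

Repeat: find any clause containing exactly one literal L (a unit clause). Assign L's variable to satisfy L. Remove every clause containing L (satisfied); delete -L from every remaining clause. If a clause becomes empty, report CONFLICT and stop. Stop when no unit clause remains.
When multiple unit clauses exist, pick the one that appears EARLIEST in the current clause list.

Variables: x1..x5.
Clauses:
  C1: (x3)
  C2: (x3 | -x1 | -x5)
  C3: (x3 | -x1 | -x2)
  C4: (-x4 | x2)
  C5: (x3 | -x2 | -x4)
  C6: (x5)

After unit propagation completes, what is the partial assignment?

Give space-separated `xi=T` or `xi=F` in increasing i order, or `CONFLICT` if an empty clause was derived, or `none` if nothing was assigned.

Answer: x3=T x5=T

Derivation:
unit clause [3] forces x3=T; simplify:
  satisfied 4 clause(s); 2 remain; assigned so far: [3]
unit clause [5] forces x5=T; simplify:
  satisfied 1 clause(s); 1 remain; assigned so far: [3, 5]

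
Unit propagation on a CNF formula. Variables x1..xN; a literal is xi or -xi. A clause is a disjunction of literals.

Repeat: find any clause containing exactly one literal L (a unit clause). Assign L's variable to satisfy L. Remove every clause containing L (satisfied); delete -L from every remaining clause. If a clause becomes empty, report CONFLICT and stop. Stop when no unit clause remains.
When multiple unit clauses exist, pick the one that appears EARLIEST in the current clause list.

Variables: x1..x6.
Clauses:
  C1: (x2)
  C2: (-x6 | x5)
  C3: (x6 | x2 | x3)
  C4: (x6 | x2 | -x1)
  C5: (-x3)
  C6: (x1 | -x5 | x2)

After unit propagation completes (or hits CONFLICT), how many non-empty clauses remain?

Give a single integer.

Answer: 1

Derivation:
unit clause [2] forces x2=T; simplify:
  satisfied 4 clause(s); 2 remain; assigned so far: [2]
unit clause [-3] forces x3=F; simplify:
  satisfied 1 clause(s); 1 remain; assigned so far: [2, 3]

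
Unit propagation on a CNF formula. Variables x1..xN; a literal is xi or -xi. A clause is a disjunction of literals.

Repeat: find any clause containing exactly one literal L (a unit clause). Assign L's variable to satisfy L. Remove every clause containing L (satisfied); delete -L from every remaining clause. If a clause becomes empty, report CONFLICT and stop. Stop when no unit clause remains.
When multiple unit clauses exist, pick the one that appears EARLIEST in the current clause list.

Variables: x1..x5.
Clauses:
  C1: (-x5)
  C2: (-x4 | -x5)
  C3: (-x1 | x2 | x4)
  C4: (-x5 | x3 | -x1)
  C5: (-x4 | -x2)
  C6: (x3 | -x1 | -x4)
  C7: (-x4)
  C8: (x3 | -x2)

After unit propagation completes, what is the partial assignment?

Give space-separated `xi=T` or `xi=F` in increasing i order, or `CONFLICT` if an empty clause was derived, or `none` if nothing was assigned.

unit clause [-5] forces x5=F; simplify:
  satisfied 3 clause(s); 5 remain; assigned so far: [5]
unit clause [-4] forces x4=F; simplify:
  drop 4 from [-1, 2, 4] -> [-1, 2]
  satisfied 3 clause(s); 2 remain; assigned so far: [4, 5]

Answer: x4=F x5=F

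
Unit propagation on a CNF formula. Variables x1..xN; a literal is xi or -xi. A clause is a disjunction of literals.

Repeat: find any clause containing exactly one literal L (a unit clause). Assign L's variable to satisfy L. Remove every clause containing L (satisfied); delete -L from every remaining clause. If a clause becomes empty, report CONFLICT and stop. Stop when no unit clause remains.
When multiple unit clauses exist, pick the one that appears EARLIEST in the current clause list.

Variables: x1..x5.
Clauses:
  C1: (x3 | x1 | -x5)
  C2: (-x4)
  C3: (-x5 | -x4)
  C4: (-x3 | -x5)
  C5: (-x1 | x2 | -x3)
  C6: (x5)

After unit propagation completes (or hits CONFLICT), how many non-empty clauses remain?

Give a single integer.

Answer: 0

Derivation:
unit clause [-4] forces x4=F; simplify:
  satisfied 2 clause(s); 4 remain; assigned so far: [4]
unit clause [5] forces x5=T; simplify:
  drop -5 from [3, 1, -5] -> [3, 1]
  drop -5 from [-3, -5] -> [-3]
  satisfied 1 clause(s); 3 remain; assigned so far: [4, 5]
unit clause [-3] forces x3=F; simplify:
  drop 3 from [3, 1] -> [1]
  satisfied 2 clause(s); 1 remain; assigned so far: [3, 4, 5]
unit clause [1] forces x1=T; simplify:
  satisfied 1 clause(s); 0 remain; assigned so far: [1, 3, 4, 5]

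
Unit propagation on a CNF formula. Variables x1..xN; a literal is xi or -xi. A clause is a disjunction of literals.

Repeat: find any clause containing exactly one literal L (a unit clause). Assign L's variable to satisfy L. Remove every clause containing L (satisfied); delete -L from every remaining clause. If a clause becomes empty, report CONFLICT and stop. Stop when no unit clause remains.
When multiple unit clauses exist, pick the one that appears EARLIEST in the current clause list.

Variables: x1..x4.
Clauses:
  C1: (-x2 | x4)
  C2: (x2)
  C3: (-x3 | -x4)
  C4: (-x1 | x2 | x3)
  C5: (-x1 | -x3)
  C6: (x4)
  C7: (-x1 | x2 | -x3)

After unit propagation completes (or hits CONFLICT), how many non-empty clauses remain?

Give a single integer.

unit clause [2] forces x2=T; simplify:
  drop -2 from [-2, 4] -> [4]
  satisfied 3 clause(s); 4 remain; assigned so far: [2]
unit clause [4] forces x4=T; simplify:
  drop -4 from [-3, -4] -> [-3]
  satisfied 2 clause(s); 2 remain; assigned so far: [2, 4]
unit clause [-3] forces x3=F; simplify:
  satisfied 2 clause(s); 0 remain; assigned so far: [2, 3, 4]

Answer: 0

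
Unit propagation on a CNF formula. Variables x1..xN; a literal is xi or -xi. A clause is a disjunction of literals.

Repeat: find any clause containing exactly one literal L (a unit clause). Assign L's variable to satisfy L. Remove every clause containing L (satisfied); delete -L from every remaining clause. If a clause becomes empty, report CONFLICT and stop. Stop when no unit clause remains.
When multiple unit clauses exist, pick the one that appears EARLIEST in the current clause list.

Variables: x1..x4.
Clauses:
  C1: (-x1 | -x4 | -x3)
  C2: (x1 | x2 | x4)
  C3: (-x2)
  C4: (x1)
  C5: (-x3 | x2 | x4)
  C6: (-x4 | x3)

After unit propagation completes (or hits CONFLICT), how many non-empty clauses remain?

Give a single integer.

unit clause [-2] forces x2=F; simplify:
  drop 2 from [1, 2, 4] -> [1, 4]
  drop 2 from [-3, 2, 4] -> [-3, 4]
  satisfied 1 clause(s); 5 remain; assigned so far: [2]
unit clause [1] forces x1=T; simplify:
  drop -1 from [-1, -4, -3] -> [-4, -3]
  satisfied 2 clause(s); 3 remain; assigned so far: [1, 2]

Answer: 3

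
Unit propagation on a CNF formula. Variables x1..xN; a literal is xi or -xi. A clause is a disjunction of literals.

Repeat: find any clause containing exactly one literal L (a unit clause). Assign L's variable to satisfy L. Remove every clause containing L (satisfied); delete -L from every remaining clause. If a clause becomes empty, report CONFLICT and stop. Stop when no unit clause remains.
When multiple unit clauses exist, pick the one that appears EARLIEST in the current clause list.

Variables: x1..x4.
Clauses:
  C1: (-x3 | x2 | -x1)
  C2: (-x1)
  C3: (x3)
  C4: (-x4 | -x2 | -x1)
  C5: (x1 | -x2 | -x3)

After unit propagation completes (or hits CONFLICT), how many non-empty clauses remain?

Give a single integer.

Answer: 0

Derivation:
unit clause [-1] forces x1=F; simplify:
  drop 1 from [1, -2, -3] -> [-2, -3]
  satisfied 3 clause(s); 2 remain; assigned so far: [1]
unit clause [3] forces x3=T; simplify:
  drop -3 from [-2, -3] -> [-2]
  satisfied 1 clause(s); 1 remain; assigned so far: [1, 3]
unit clause [-2] forces x2=F; simplify:
  satisfied 1 clause(s); 0 remain; assigned so far: [1, 2, 3]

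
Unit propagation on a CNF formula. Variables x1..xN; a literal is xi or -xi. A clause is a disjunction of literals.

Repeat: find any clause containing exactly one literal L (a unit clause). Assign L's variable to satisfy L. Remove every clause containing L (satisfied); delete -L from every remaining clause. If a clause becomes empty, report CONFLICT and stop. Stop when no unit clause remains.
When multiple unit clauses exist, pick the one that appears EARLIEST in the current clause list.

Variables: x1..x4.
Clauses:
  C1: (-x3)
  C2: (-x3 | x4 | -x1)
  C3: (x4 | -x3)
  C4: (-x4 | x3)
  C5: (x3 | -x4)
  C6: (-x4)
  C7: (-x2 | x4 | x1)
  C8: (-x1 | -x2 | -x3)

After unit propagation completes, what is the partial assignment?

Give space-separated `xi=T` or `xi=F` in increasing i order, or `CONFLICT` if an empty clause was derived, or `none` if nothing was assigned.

Answer: x3=F x4=F

Derivation:
unit clause [-3] forces x3=F; simplify:
  drop 3 from [-4, 3] -> [-4]
  drop 3 from [3, -4] -> [-4]
  satisfied 4 clause(s); 4 remain; assigned so far: [3]
unit clause [-4] forces x4=F; simplify:
  drop 4 from [-2, 4, 1] -> [-2, 1]
  satisfied 3 clause(s); 1 remain; assigned so far: [3, 4]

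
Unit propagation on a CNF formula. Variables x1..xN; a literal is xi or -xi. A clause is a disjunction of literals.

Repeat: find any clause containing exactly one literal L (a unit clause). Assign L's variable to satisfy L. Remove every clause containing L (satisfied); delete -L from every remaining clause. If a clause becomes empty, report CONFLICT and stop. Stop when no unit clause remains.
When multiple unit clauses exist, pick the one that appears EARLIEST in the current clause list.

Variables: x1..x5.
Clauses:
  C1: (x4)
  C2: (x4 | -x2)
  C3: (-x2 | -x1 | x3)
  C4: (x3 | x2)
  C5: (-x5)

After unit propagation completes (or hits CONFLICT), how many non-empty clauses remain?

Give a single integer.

unit clause [4] forces x4=T; simplify:
  satisfied 2 clause(s); 3 remain; assigned so far: [4]
unit clause [-5] forces x5=F; simplify:
  satisfied 1 clause(s); 2 remain; assigned so far: [4, 5]

Answer: 2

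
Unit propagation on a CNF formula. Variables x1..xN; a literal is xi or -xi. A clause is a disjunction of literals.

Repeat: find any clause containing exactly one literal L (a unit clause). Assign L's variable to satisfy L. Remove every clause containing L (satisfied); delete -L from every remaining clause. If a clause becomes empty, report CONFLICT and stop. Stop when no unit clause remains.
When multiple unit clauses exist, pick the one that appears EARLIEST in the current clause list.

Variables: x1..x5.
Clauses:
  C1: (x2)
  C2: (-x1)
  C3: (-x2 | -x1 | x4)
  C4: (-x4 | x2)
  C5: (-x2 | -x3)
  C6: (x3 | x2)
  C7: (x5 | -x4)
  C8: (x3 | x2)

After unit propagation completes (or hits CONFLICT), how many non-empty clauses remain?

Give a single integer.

Answer: 1

Derivation:
unit clause [2] forces x2=T; simplify:
  drop -2 from [-2, -1, 4] -> [-1, 4]
  drop -2 from [-2, -3] -> [-3]
  satisfied 4 clause(s); 4 remain; assigned so far: [2]
unit clause [-1] forces x1=F; simplify:
  satisfied 2 clause(s); 2 remain; assigned so far: [1, 2]
unit clause [-3] forces x3=F; simplify:
  satisfied 1 clause(s); 1 remain; assigned so far: [1, 2, 3]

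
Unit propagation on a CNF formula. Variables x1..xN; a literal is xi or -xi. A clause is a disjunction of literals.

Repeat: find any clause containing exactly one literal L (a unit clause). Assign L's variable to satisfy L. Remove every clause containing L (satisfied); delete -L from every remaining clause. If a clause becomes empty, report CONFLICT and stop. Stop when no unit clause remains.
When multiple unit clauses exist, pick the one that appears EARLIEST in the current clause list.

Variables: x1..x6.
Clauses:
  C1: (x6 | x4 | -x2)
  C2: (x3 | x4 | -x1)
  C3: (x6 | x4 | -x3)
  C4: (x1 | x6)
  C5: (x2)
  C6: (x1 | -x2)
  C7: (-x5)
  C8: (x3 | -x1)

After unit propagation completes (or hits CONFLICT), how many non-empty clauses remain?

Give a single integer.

unit clause [2] forces x2=T; simplify:
  drop -2 from [6, 4, -2] -> [6, 4]
  drop -2 from [1, -2] -> [1]
  satisfied 1 clause(s); 7 remain; assigned so far: [2]
unit clause [1] forces x1=T; simplify:
  drop -1 from [3, 4, -1] -> [3, 4]
  drop -1 from [3, -1] -> [3]
  satisfied 2 clause(s); 5 remain; assigned so far: [1, 2]
unit clause [-5] forces x5=F; simplify:
  satisfied 1 clause(s); 4 remain; assigned so far: [1, 2, 5]
unit clause [3] forces x3=T; simplify:
  drop -3 from [6, 4, -3] -> [6, 4]
  satisfied 2 clause(s); 2 remain; assigned so far: [1, 2, 3, 5]

Answer: 2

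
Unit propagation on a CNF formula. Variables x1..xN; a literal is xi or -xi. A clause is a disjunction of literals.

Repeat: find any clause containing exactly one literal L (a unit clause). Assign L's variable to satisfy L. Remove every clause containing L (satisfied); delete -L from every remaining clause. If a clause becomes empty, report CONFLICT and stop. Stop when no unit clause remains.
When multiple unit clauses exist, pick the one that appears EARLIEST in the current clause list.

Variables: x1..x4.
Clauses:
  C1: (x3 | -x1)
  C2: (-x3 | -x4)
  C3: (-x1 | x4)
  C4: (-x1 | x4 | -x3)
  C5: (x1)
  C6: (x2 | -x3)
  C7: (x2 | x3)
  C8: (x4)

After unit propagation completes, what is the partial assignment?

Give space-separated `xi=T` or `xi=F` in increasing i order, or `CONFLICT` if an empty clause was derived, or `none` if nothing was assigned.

Answer: CONFLICT

Derivation:
unit clause [1] forces x1=T; simplify:
  drop -1 from [3, -1] -> [3]
  drop -1 from [-1, 4] -> [4]
  drop -1 from [-1, 4, -3] -> [4, -3]
  satisfied 1 clause(s); 7 remain; assigned so far: [1]
unit clause [3] forces x3=T; simplify:
  drop -3 from [-3, -4] -> [-4]
  drop -3 from [4, -3] -> [4]
  drop -3 from [2, -3] -> [2]
  satisfied 2 clause(s); 5 remain; assigned so far: [1, 3]
unit clause [-4] forces x4=F; simplify:
  drop 4 from [4] -> [] (empty!)
  drop 4 from [4] -> [] (empty!)
  drop 4 from [4] -> [] (empty!)
  satisfied 1 clause(s); 4 remain; assigned so far: [1, 3, 4]
CONFLICT (empty clause)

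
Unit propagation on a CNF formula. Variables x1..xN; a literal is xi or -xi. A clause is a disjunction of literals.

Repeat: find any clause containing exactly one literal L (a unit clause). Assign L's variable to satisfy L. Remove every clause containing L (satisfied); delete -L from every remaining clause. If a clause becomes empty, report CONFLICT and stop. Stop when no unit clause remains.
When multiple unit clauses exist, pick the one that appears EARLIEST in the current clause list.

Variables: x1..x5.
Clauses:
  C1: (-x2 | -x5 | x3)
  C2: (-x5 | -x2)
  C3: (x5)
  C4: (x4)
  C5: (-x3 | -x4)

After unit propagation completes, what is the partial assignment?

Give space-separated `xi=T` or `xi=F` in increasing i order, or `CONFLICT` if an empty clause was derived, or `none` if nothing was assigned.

Answer: x2=F x3=F x4=T x5=T

Derivation:
unit clause [5] forces x5=T; simplify:
  drop -5 from [-2, -5, 3] -> [-2, 3]
  drop -5 from [-5, -2] -> [-2]
  satisfied 1 clause(s); 4 remain; assigned so far: [5]
unit clause [-2] forces x2=F; simplify:
  satisfied 2 clause(s); 2 remain; assigned so far: [2, 5]
unit clause [4] forces x4=T; simplify:
  drop -4 from [-3, -4] -> [-3]
  satisfied 1 clause(s); 1 remain; assigned so far: [2, 4, 5]
unit clause [-3] forces x3=F; simplify:
  satisfied 1 clause(s); 0 remain; assigned so far: [2, 3, 4, 5]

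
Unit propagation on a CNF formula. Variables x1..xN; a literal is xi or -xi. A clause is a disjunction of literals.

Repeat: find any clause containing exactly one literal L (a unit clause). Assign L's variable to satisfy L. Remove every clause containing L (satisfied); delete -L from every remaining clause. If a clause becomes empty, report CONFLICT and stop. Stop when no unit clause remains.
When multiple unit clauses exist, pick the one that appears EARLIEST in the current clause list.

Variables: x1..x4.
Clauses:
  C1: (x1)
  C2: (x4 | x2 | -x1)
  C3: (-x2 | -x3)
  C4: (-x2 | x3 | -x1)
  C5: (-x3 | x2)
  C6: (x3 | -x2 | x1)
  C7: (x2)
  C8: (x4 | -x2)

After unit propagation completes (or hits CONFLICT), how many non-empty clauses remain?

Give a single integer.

Answer: 1

Derivation:
unit clause [1] forces x1=T; simplify:
  drop -1 from [4, 2, -1] -> [4, 2]
  drop -1 from [-2, 3, -1] -> [-2, 3]
  satisfied 2 clause(s); 6 remain; assigned so far: [1]
unit clause [2] forces x2=T; simplify:
  drop -2 from [-2, -3] -> [-3]
  drop -2 from [-2, 3] -> [3]
  drop -2 from [4, -2] -> [4]
  satisfied 3 clause(s); 3 remain; assigned so far: [1, 2]
unit clause [-3] forces x3=F; simplify:
  drop 3 from [3] -> [] (empty!)
  satisfied 1 clause(s); 2 remain; assigned so far: [1, 2, 3]
CONFLICT (empty clause)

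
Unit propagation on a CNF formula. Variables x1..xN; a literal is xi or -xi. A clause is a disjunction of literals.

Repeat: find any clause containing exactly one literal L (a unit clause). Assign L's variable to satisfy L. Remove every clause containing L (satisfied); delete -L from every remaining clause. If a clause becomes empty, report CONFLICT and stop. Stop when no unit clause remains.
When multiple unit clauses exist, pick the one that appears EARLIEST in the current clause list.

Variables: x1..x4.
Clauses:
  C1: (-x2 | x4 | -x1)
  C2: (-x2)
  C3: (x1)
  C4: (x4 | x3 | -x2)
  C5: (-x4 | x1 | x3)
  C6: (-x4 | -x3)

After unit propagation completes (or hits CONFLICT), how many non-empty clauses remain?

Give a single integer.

Answer: 1

Derivation:
unit clause [-2] forces x2=F; simplify:
  satisfied 3 clause(s); 3 remain; assigned so far: [2]
unit clause [1] forces x1=T; simplify:
  satisfied 2 clause(s); 1 remain; assigned so far: [1, 2]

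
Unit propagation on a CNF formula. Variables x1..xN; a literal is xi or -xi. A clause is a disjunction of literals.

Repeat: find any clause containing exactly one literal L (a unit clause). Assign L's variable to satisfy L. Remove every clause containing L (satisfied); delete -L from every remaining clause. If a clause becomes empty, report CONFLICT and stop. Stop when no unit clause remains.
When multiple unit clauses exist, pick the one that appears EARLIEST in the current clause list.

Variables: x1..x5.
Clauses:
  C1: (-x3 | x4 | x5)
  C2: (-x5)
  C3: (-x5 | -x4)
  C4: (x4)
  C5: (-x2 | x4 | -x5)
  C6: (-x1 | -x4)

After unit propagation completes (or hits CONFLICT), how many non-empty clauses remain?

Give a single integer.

unit clause [-5] forces x5=F; simplify:
  drop 5 from [-3, 4, 5] -> [-3, 4]
  satisfied 3 clause(s); 3 remain; assigned so far: [5]
unit clause [4] forces x4=T; simplify:
  drop -4 from [-1, -4] -> [-1]
  satisfied 2 clause(s); 1 remain; assigned so far: [4, 5]
unit clause [-1] forces x1=F; simplify:
  satisfied 1 clause(s); 0 remain; assigned so far: [1, 4, 5]

Answer: 0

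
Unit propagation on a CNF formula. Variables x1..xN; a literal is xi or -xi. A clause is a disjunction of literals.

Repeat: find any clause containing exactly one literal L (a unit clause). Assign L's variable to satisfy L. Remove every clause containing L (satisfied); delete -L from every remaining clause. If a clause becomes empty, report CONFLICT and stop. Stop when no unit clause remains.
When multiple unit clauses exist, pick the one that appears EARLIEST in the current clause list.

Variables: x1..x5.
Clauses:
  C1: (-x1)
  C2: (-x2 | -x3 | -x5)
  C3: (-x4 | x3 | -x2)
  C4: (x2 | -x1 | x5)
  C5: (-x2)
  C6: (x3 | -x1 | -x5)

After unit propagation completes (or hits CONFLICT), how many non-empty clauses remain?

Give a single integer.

Answer: 0

Derivation:
unit clause [-1] forces x1=F; simplify:
  satisfied 3 clause(s); 3 remain; assigned so far: [1]
unit clause [-2] forces x2=F; simplify:
  satisfied 3 clause(s); 0 remain; assigned so far: [1, 2]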